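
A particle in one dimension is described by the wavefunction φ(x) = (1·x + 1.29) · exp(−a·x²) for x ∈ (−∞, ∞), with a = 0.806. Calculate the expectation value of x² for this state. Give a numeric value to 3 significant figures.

⟨x²⟩ = ∫ x²·|φ|² dx / ∫|φ|² dx (integrals over the domain).
Expand each integrand as polynomial × e^(−2ax²) and use ∫x^(2j)·e^(−2ax²) dx = (2j−1)!!/(4a)^j · √(π/(2a)), odd powers → 0; here √(π/(2a)) = 1.3960.
State is unnormalized: ∫|φ|² dx = 2.7561, and ∫φ*·x²·φ dx = 1.1235, so ⟨x²⟩ = 1.1235 / 2.7561.
⟨x²⟩ = 0.40764.

0.408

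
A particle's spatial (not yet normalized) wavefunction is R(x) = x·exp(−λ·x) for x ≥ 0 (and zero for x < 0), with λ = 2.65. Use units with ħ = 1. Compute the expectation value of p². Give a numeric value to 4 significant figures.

p² R = −ħ² d²R/dx²; ⟨p²⟩ = −ħ² ∫ R*·R'' dx / ∫|R|² dx.
Differentiate x·exp(−λ·x) with the product rule; every integrand then reduces to terms xʲ·e^(−2λx) on [0, ∞), with ∫₀^∞ xʲ·e^(−2λx) dx = j!/(2λ)^(j+1).
State is unnormalized: ∫|R|² dx = 0.013434, and ∫R*·(−ħ² R'') dx = 0.094340, so ⟨p²⟩ = 0.094340 / 0.013434.
⟨p²⟩ = 7.0225.

7.023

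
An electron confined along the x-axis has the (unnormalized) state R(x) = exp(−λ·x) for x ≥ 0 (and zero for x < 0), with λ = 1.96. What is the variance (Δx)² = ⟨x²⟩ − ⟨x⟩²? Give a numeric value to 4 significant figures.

Compute ⟨x⟩ and ⟨x²⟩ separately, then (Δx)² = ⟨x²⟩ − ⟨x⟩².
Every integrand reduces to terms xʲ·e^(−2λx) on [0, ∞); use ∫₀^∞ xʲ·e^(−2λx) dx = j!/(2λ)^(j+1).
Normalization: ∫|R|² dx = 0.25510.
⟨x⟩ = 0.25510 and ⟨x²⟩ = 0.13015.
(Δx)² = 0.13015 − (0.25510)² = 0.065077.

0.06508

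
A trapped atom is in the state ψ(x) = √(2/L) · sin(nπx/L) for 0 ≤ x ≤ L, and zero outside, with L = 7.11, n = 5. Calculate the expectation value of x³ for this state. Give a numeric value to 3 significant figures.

88.8

⟨x³⟩ = ∫ x³·|ψ|² dx (integrals over the domain).
With sin²θ = (1 − cos2θ)/2 on 0 ≤ x ≤ L: ∫sin²(nπx/L) dx = L/2, ∫x·sin²(nπx/L) dx = L²/4, ∫x²·sin²(nπx/L) dx = L³·(1/6 − 1/(4n²π²)); higher powers xᵏ the same way, integrating xᵏ·cos(2nπx/L) by parts.
⟨x³⟩ = 88.764.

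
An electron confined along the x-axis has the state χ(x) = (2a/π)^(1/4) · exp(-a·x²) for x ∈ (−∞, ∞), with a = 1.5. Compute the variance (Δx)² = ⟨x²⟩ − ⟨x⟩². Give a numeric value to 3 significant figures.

0.167

Compute ⟨x⟩ and ⟨x²⟩ separately, then (Δx)² = ⟨x²⟩ − ⟨x⟩².
Gaussian moments: ∫x^(2j)·e^(−2ax²) dx = (2j−1)!!/(4a)^j · √(π/(2a)), odd powers integrate to 0; here √(π/(2a)) = 1.0233.
⟨x⟩ = 0.0000 and ⟨x²⟩ = 0.16667.
(Δx)² = 0.16667 − (0.0000)² = 0.16667.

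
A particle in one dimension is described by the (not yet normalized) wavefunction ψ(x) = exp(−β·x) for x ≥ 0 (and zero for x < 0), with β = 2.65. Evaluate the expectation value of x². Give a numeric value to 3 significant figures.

0.0712

⟨x²⟩ = ∫ x²·|ψ|² dx / ∫|ψ|² dx (integrals over the domain).
Every integrand reduces to terms xʲ·e^(−2βx) on [0, ∞); use ∫₀^∞ xʲ·e^(−2βx) dx = j!/(2β)^(j+1).
State is unnormalized: ∫|ψ|² dx = 0.18868, and ∫ψ*·x²·ψ dx = 0.013434, so ⟨x²⟩ = 0.013434 / 0.18868.
⟨x²⟩ = 0.071200.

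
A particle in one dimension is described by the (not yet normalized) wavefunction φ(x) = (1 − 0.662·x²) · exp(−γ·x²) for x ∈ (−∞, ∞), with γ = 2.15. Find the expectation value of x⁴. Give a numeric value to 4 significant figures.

0.02055

⟨x⁴⟩ = ∫ x⁴·|φ|² dx / ∫|φ|² dx (integrals over the domain).
Expand each integrand as polynomial × e^(−2γx²) and use ∫x^(2j)·e^(−2γx²) dx = (2j−1)!!/(4γ)^j · √(π/(2γ)), odd powers → 0; here √(π/(2γ)) = 0.85475.
State is unnormalized: ∫|φ|² dx = 0.73836, and ∫φ*·x⁴·φ dx = 0.015173, so ⟨x⁴⟩ = 0.015173 / 0.73836.
⟨x⁴⟩ = 0.020549.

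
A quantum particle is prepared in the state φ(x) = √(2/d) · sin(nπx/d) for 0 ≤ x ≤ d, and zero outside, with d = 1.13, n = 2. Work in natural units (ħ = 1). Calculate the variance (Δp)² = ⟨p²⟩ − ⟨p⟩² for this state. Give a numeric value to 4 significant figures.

30.92

Compute ⟨p⟩ and ⟨p²⟩ separately; (Δp)² = ⟨p²⟩ − ⟨p⟩².
d/dx sin(nπx/d) = (nπ/d)·cos(nπx/d) and d²/dx² sin(nπx/d) = −(nπ/d)²·sin(nπx/d); on 0 ≤ x ≤ d, ∫sin²(nπx/d) dx = d/2 and ∫sin(nπx/d)·cos(nπx/d) dx = 0.
⟨p⟩ = 0.0000 and ⟨p²⟩ = 30.917.
(Δp)² = 30.917 − (0.0000)² = 30.917.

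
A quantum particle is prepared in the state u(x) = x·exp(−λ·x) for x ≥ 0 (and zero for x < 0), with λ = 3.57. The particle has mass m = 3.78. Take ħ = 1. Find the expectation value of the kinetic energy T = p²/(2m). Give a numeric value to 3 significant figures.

1.69

T = −(ħ²/2m) d²/dx², so ⟨T⟩ = −(ħ²/2m) ∫ u*·u'' dx / ∫|u|² dx; with m = 3.78.
Differentiate x·exp(−λ·x) with the product rule; every integrand then reduces to terms xʲ·e^(−2λx) on [0, ∞), with ∫₀^∞ xʲ·e^(−2λx) dx = j!/(2λ)^(j+1).
State is unnormalized: ∫|u|² dx = 0.0054946, and ∫u*·(−ħ²/2m · u'') dx = 0.0092630, so ⟨T⟩ = 0.0092630 / 0.0054946.
⟨T⟩ = 1.6858.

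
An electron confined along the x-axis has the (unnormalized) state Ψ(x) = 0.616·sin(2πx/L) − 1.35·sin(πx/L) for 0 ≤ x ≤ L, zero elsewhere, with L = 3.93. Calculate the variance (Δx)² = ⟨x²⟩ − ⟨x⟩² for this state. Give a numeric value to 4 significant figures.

Compute ⟨x⟩ and ⟨x²⟩ separately, then (Δx)² = ⟨x²⟩ − ⟨x⟩².
On 0 ≤ x ≤ L (j ≠ l): ∫sin²(jπx/L) dx = L/2, ∫sin(jπx/L)·sin(lπx/L) dx = 0; diagonal moments ∫x·sin²(jπx/L) dx = L²/4, ∫x²·sin²(jπx/L) dx = L³·(1/6 − 1/(4j²π²)); cross terms ∫x·sin(jπx/L)·sin(lπx/L) dx = 0 for j + l even and −4jlL²/(π²(j² − l²)²) for j + l odd, ∫x²·sin(jπx/L)·sin(lπx/L) dx = (−1)^(j+l)·4jlL³/(π²(j² − l²)²); higher powers the same way via product-to-sum and parts.
Normalization: ∫|Ψ|² dx = 4.3268.
⟨x⟩ = 2.4997 and ⟨x²⟩ = 6.5683.
(Δx)² = 6.5683 − (2.4997)² = 0.31986.

0.3199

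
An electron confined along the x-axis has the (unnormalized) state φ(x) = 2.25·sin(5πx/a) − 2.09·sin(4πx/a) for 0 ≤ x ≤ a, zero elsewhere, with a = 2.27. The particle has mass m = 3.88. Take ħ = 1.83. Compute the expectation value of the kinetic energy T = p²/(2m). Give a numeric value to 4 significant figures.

T = −(ħ²/2m) d²/dx², so ⟨T⟩ = −(ħ²/2m) ∫ φ*·φ'' dx / ∫|φ|² dx; with m = 3.88.
d²/dx² sin(jπx/a) = −(jπ/a)²·sin(jπx/a); on 0 ≤ x ≤ a, ∫sin²(jπx/a) dx = a/2 and ∫sin(jπx/a)·sin(lπx/a) dx = 0 for j ≠ l, so only diagonal terms survive in ∫|φ|² and ∫φ·φ″; ∫φ·φ′ dx = [φ²/2] between the walls = 0.
State is unnormalized: ∫|φ|² dx = 10.704, and ∫φ*·(−ħ²/2m · φ'') dx = 184.31, so ⟨T⟩ = 184.31 / 10.704.
⟨T⟩ = 17.219.

17.22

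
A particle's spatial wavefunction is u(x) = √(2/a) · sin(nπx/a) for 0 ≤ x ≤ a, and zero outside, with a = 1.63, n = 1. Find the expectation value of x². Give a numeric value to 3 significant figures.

⟨x²⟩ = ∫ x²·|u|² dx (integrals over the domain).
With sin²θ = (1 − cos2θ)/2 on 0 ≤ x ≤ a: ∫sin²(nπx/a) dx = a/2, ∫x·sin²(nπx/a) dx = a²/4, ∫x²·sin²(nπx/a) dx = a³·(1/6 − 1/(4n²π²)); higher powers xᵏ the same way, integrating xᵏ·cos(2nπx/a) by parts.
⟨x²⟩ = 0.75103.

0.751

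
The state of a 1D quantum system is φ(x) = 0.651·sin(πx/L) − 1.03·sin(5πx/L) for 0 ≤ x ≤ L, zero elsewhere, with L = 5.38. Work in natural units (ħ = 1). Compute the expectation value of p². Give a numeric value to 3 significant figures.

p² φ = −ħ² d²φ/dx²; ⟨p²⟩ = −ħ² ∫ φ*·φ'' dx / ∫|φ|² dx.
d²/dx² sin(jπx/L) = −(jπ/L)²·sin(jπx/L); on 0 ≤ x ≤ L, ∫sin²(jπx/L) dx = L/2 and ∫sin(jπx/L)·sin(lπx/L) dx = 0 for j ≠ l, so only diagonal terms survive in ∫|φ|² and ∫φ·φ″; ∫φ·φ′ dx = [φ²/2] between the walls = 0.
State is unnormalized: ∫|φ|² dx = 3.9938, and ∫φ*·(−ħ² φ'') dx = 24.716, so ⟨p²⟩ = 24.716 / 3.9938.
⟨p²⟩ = 6.1886.

6.19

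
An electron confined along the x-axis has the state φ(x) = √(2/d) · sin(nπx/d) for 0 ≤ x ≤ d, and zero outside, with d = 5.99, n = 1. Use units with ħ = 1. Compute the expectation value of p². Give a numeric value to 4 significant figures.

p² φ = −ħ² d²φ/dx²; ⟨p²⟩ = −ħ² ∫ φ*·φ'' dx.
d/dx sin(nπx/d) = (nπ/d)·cos(nπx/d) and d²/dx² sin(nπx/d) = −(nπ/d)²·sin(nπx/d); on 0 ≤ x ≤ d, ∫sin²(nπx/d) dx = d/2 and ∫sin(nπx/d)·cos(nπx/d) dx = 0.
⟨p²⟩ = 0.27507.

0.2751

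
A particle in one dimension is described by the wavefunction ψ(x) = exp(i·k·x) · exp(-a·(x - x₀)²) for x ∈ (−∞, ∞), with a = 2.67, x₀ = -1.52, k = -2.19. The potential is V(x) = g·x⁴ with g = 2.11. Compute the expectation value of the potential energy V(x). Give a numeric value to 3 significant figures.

⟨V⟩ = ∫ V(x)·|ψ|² dx / ∫|ψ|² dx.
Gaussian moments (u = x − x₀): ∫u^(2j)·e^(−2au²) du = (2j−1)!!/(4a)^j · √(π/(2a)), odd powers integrate to 0; here √(π/(2a)) = 0.76702.
State is unnormalized: ∫|ψ|² dx = 0.76702, and ∫ψ*·V(x)·ψ dx = 10.782, so ⟨V⟩ = 10.782 / 0.76702.
⟨V⟩ = 14.057.

14.1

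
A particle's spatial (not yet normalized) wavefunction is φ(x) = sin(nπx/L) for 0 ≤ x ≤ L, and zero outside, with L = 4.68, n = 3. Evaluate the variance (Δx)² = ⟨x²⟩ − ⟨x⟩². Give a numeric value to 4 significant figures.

1.702

Compute ⟨x⟩ and ⟨x²⟩ separately, then (Δx)² = ⟨x²⟩ − ⟨x⟩².
With sin²θ = (1 − cos2θ)/2 on 0 ≤ x ≤ L: ∫sin²(nπx/L) dx = L/2, ∫x·sin²(nπx/L) dx = L²/4, ∫x²·sin²(nπx/L) dx = L³·(1/6 − 1/(4n²π²)); higher powers xᵏ the same way, integrating xᵏ·cos(2nπx/L) by parts.
Normalization: ∫|φ|² dx = 2.3400.
⟨x⟩ = 2.3400 and ⟨x²⟩ = 7.1775.
(Δx)² = 7.1775 − (2.3400)² = 1.7019.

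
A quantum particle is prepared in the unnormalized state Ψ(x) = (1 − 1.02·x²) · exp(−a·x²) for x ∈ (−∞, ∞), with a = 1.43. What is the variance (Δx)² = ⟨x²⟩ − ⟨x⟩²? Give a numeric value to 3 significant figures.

0.0963

Compute ⟨x⟩ and ⟨x²⟩ separately, then (Δx)² = ⟨x²⟩ − ⟨x⟩².
Expand each integrand as polynomial × e^(−2ax²) and use ∫x^(2j)·e^(−2ax²) dx = (2j−1)!!/(4a)^j · √(π/(2a)), odd powers → 0; here √(π/(2a)) = 1.0481.
Normalization: ∫|Ψ|² dx = 0.77427.
⟨x⟩ = 0.0000 and ⟨x²⟩ = 0.096328.
(Δx)² = 0.096328 − (0.0000)² = 0.096328.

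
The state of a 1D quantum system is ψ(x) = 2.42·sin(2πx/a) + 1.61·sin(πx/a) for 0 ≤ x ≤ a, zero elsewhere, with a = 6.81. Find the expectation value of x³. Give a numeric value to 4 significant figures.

24.17

⟨x³⟩ = ∫ x³·|ψ|² dx / ∫|ψ|² dx (integrals over the domain).
On 0 ≤ x ≤ a (j ≠ l): ∫sin²(jπx/a) dx = a/2, ∫sin(jπx/a)·sin(lπx/a) dx = 0; diagonal moments ∫x·sin²(jπx/a) dx = a²/4, ∫x²·sin²(jπx/a) dx = a³·(1/6 − 1/(4j²π²)); cross terms ∫x·sin(jπx/a)·sin(lπx/a) dx = 0 for j + l even and −4jla²/(π²(j² − l²)²) for j + l odd, ∫x²·sin(jπx/a)·sin(lπx/a) dx = (−1)^(j+l)·4jla³/(π²(j² − l²)²); higher powers the same way via product-to-sum and parts.
State is unnormalized: ∫|ψ|² dx = 28.767, and ∫ψ*·x³·ψ dx = 695.30, so ⟨x³⟩ = 695.30 / 28.767.
⟨x³⟩ = 24.170.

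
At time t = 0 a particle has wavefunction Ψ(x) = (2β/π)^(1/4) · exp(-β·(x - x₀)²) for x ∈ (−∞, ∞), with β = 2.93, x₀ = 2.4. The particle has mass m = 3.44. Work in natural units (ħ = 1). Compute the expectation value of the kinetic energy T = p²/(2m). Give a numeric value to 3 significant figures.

T = −(ħ²/2m) d²/dx², so ⟨T⟩ = −(ħ²/2m) ∫ Ψ*·Ψ'' dx; with m = 3.44.
Gaussian moments (u = x − x₀): ∫u^(2j)·e^(−2βu²) du = (2j−1)!!/(4β)^j · √(π/(2β)), odd powers integrate to 0; here √(π/(2β)) = 0.73219. Derivatives: d/dx e^(−βu²) = −2βu·e^(−βu²), d²/dx² e^(−βu²) = (4β²u² − 2β)·e^(−βu²).
⟨T⟩ = 0.42587.

0.426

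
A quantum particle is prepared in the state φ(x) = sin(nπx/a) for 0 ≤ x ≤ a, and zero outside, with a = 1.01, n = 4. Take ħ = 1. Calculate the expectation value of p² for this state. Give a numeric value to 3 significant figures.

p² φ = −ħ² d²φ/dx²; ⟨p²⟩ = −ħ² ∫ φ*·φ'' dx / ∫|φ|² dx.
d/dx sin(nπx/a) = (nπ/a)·cos(nπx/a) and d²/dx² sin(nπx/a) = −(nπ/a)²·sin(nπx/a); on 0 ≤ x ≤ a, ∫sin²(nπx/a) dx = a/2 and ∫sin(nπx/a)·cos(nπx/a) dx = 0.
State is unnormalized: ∫|φ|² dx = 0.50500, and ∫φ*·(−ħ² φ'') dx = 78.175, so ⟨p²⟩ = 78.175 / 0.50500.
⟨p²⟩ = 154.80.

155.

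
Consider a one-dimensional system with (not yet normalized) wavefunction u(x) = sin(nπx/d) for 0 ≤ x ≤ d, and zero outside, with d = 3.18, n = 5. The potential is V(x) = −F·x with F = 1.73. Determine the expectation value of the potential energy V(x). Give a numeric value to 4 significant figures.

-2.751

⟨V⟩ = ∫ V(x)·|u|² dx / ∫|u|² dx.
With sin²θ = (1 − cos2θ)/2 on 0 ≤ x ≤ d: ∫sin²(nπx/d) dx = d/2, ∫x·sin²(nπx/d) dx = d²/4, ∫x²·sin²(nπx/d) dx = d³·(1/6 − 1/(4n²π²)); higher powers xᵏ the same way, integrating xᵏ·cos(2nπx/d) by parts.
State is unnormalized: ∫|u|² dx = 1.5900, and ∫u*·V(x)·u dx = -4.3736, so ⟨V⟩ = -4.3736 / 1.5900.
⟨V⟩ = -2.7507.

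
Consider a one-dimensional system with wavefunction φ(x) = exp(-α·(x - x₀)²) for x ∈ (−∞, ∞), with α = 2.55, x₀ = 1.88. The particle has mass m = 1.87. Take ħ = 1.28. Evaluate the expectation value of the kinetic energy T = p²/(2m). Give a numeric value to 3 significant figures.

1.12

T = −(ħ²/2m) d²/dx², so ⟨T⟩ = −(ħ²/2m) ∫ φ*·φ'' dx / ∫|φ|² dx; with m = 1.87.
Gaussian moments (u = x − x₀): ∫u^(2j)·e^(−2αu²) du = (2j−1)!!/(4α)^j · √(π/(2α)), odd powers integrate to 0; here √(π/(2α)) = 0.78486. Derivatives: d/dx e^(−αu²) = −2αu·e^(−αu²), d²/dx² e^(−αu²) = (4α²u² − 2α)·e^(−αu²).
State is unnormalized: ∫|φ|² dx = 0.78486, and ∫φ*·(−ħ²/2m · φ'') dx = 0.87676, so ⟨T⟩ = 0.87676 / 0.78486.
⟨T⟩ = 1.1171.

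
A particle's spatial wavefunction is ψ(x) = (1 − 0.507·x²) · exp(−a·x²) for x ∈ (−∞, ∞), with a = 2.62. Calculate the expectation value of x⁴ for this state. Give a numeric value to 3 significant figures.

⟨x⁴⟩ = ∫ x⁴·|ψ|² dx / ∫|ψ|² dx (integrals over the domain).
Expand each integrand as polynomial × e^(−2ax²) and use ∫x^(2j)·e^(−2ax²) dx = (2j−1)!!/(4a)^j · √(π/(2a)), odd powers → 0; here √(π/(2a)) = 0.77430.
State is unnormalized: ∫|ψ|² dx = 0.70482, and ∫ψ*·x⁴·ψ dx = 0.012651, so ⟨x⁴⟩ = 0.012651 / 0.70482.
⟨x⁴⟩ = 0.017949.

0.0179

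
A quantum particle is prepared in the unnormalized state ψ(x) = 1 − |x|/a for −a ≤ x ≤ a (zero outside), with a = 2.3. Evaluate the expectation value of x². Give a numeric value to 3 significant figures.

0.529

⟨x²⟩ = ∫ x²·|ψ|² dx / ∫|ψ|² dx (integrals over the domain).
ψ is even, so ∫ over [−a, a] = 2∫₀ᵃ with ψ = 1 − x/a there: ∫₀ᵃ (1 − x/a)² dx = a/3, ∫₀ᵃ x²(1 − x/a)² dx = a³/30, ∫₀ᵃ x⁴(1 − x/a)² dx = a⁵/105.
State is unnormalized: ∫|ψ|² dx = 1.5333, and ∫ψ*·x²·ψ dx = 0.81113, so ⟨x²⟩ = 0.81113 / 1.5333.
⟨x²⟩ = 0.52900.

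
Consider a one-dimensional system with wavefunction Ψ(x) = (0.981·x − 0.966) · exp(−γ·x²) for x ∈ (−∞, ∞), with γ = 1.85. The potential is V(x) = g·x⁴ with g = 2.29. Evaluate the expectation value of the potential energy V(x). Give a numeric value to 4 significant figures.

0.1868

⟨V⟩ = ∫ V(x)·|Ψ|² dx / ∫|Ψ|² dx.
Expand each integrand as polynomial × e^(−2γx²) and use ∫x^(2j)·e^(−2γx²) dx = (2j−1)!!/(4γ)^j · √(π/(2γ)), odd powers → 0; here √(π/(2γ)) = 0.92145.
State is unnormalized: ∫|Ψ|² dx = 0.97970, and ∫Ψ*·V(x)·Ψ dx = 0.18305, so ⟨V⟩ = 0.18305 / 0.97970.
⟨V⟩ = 0.18684.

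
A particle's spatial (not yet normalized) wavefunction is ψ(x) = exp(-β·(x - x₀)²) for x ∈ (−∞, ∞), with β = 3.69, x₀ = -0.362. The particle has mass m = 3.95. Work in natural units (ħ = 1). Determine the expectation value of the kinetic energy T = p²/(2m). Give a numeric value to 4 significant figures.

0.4671

T = −(ħ²/2m) d²/dx², so ⟨T⟩ = −(ħ²/2m) ∫ ψ*·ψ'' dx / ∫|ψ|² dx; with m = 3.95.
Gaussian moments (u = x − x₀): ∫u^(2j)·e^(−2βu²) du = (2j−1)!!/(4β)^j · √(π/(2β)), odd powers integrate to 0; here √(π/(2β)) = 0.65245. Derivatives: d/dx e^(−βu²) = −2βu·e^(−βu²), d²/dx² e^(−βu²) = (4β²u² − 2β)·e^(−βu²).
State is unnormalized: ∫|ψ|² dx = 0.65245, and ∫ψ*·(−ħ²/2m · ψ'') dx = 0.30475, so ⟨T⟩ = 0.30475 / 0.65245.
⟨T⟩ = 0.46709.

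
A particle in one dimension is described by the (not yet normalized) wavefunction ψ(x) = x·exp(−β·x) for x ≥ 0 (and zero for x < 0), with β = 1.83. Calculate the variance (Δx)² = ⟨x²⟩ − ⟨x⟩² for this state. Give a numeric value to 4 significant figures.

0.2240

Compute ⟨x⟩ and ⟨x²⟩ separately, then (Δx)² = ⟨x²⟩ − ⟨x⟩².
Every integrand reduces to terms xʲ·e^(−2βx) on [0, ∞); use ∫₀^∞ xʲ·e^(−2βx) dx = j!/(2β)^(j+1).
Normalization: ∫|ψ|² dx = 0.040793.
⟨x⟩ = 0.81967 and ⟨x²⟩ = 0.89582.
(Δx)² = 0.89582 − (0.81967)² = 0.22395.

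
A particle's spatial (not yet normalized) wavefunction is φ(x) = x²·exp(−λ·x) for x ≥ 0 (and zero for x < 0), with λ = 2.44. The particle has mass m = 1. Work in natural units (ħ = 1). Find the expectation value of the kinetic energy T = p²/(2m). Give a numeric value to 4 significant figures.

T = −(ħ²/2m) d²/dx², so ⟨T⟩ = −(ħ²/2m) ∫ φ*·φ'' dx / ∫|φ|² dx; with m = 1.
Differentiate x²·exp(−λ·x) with the product rule; every integrand then reduces to terms xʲ·e^(−2λx) on [0, ∞), with ∫₀^∞ xʲ·e^(−2λx) dx = j!/(2λ)^(j+1).
State is unnormalized: ∫|φ|² dx = 0.0086719, and ∫φ*·(−ħ²/2m · φ'') dx = 0.0086048, so ⟨T⟩ = 0.0086048 / 0.0086719.
⟨T⟩ = 0.99227.

0.9923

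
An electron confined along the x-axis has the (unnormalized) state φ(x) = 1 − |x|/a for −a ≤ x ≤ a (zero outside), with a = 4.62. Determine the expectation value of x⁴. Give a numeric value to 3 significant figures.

⟨x⁴⟩ = ∫ x⁴·|φ|² dx / ∫|φ|² dx (integrals over the domain).
φ is even, so ∫ over [−a, a] = 2∫₀ᵃ with φ = 1 − x/a there: ∫₀ᵃ (1 − x/a)² dx = a/3, ∫₀ᵃ x²(1 − x/a)² dx = a³/30, ∫₀ᵃ x⁴(1 − x/a)² dx = a⁵/105.
State is unnormalized: ∫|φ|² dx = 3.0800, and ∫φ*·x⁴·φ dx = 40.091, so ⟨x⁴⟩ = 40.091 / 3.0800.
⟨x⁴⟩ = 13.017.

13.0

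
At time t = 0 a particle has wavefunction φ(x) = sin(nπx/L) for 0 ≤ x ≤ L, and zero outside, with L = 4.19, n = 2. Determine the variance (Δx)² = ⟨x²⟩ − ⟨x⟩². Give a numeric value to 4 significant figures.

1.241

Compute ⟨x⟩ and ⟨x²⟩ separately, then (Δx)² = ⟨x²⟩ − ⟨x⟩².
With sin²θ = (1 − cos2θ)/2 on 0 ≤ x ≤ L: ∫sin²(nπx/L) dx = L/2, ∫x·sin²(nπx/L) dx = L²/4, ∫x²·sin²(nπx/L) dx = L³·(1/6 − 1/(4n²π²)); higher powers xᵏ the same way, integrating xᵏ·cos(2nπx/L) by parts.
Normalization: ∫|φ|² dx = 2.0950.
⟨x⟩ = 2.0950 and ⟨x²⟩ = 5.6297.
(Δx)² = 5.6297 − (2.0950)² = 1.2407.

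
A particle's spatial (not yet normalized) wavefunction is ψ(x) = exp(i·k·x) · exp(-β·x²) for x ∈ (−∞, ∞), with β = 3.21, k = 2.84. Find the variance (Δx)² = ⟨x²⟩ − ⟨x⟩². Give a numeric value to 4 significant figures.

Compute ⟨x⟩ and ⟨x²⟩ separately, then (Δx)² = ⟨x²⟩ − ⟨x⟩².
Gaussian moments: ∫x^(2j)·e^(−2βx²) dx = (2j−1)!!/(4β)^j · √(π/(2β)), odd powers integrate to 0; here √(π/(2β)) = 0.69953.
Normalization: ∫|ψ|² dx = 0.69953.
⟨x⟩ = 0.0000 and ⟨x²⟩ = 0.077882.
(Δx)² = 0.077882 − (0.0000)² = 0.077882.

0.07788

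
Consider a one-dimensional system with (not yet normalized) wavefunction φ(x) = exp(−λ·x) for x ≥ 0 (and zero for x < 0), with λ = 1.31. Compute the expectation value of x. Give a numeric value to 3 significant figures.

0.382

⟨x⟩ = ∫ x·|φ|² dx / ∫|φ|² dx (integrals over the domain).
Every integrand reduces to terms xʲ·e^(−2λx) on [0, ∞); use ∫₀^∞ xʲ·e^(−2λx) dx = j!/(2λ)^(j+1).
State is unnormalized: ∫|φ|² dx = 0.38168, and ∫φ*·x·φ dx = 0.14568, so ⟨x⟩ = 0.14568 / 0.38168.
⟨x⟩ = 0.38168.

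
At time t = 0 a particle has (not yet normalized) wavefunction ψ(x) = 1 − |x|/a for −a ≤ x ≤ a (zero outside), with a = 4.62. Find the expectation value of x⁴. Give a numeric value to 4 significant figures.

13.02

⟨x⁴⟩ = ∫ x⁴·|ψ|² dx / ∫|ψ|² dx (integrals over the domain).
ψ is even, so ∫ over [−a, a] = 2∫₀ᵃ with ψ = 1 − x/a there: ∫₀ᵃ (1 − x/a)² dx = a/3, ∫₀ᵃ x²(1 − x/a)² dx = a³/30, ∫₀ᵃ x⁴(1 − x/a)² dx = a⁵/105.
State is unnormalized: ∫|ψ|² dx = 3.0800, and ∫ψ*·x⁴·ψ dx = 40.091, so ⟨x⁴⟩ = 40.091 / 3.0800.
⟨x⁴⟩ = 13.017.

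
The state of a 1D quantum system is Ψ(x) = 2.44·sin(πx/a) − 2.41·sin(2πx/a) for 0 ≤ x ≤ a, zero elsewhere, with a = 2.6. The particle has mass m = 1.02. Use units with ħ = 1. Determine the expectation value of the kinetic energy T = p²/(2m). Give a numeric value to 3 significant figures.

1.78

T = −(ħ²/2m) d²/dx², so ⟨T⟩ = −(ħ²/2m) ∫ Ψ*·Ψ'' dx / ∫|Ψ|² dx; with m = 1.02.
d²/dx² sin(jπx/a) = −(jπ/a)²·sin(jπx/a); on 0 ≤ x ≤ a, ∫sin²(jπx/a) dx = a/2 and ∫sin(jπx/a)·sin(lπx/a) dx = 0 for j ≠ l, so only diagonal terms survive in ∫|Ψ|² and ∫Ψ·Ψ″; ∫Ψ·Ψ′ dx = [Ψ²/2] between the walls = 0.
State is unnormalized: ∫|Ψ|² dx = 15.290, and ∫Ψ*·(−ħ²/2m · Ψ'') dx = 27.154, so ⟨T⟩ = 27.154 / 15.290.
⟨T⟩ = 1.7759.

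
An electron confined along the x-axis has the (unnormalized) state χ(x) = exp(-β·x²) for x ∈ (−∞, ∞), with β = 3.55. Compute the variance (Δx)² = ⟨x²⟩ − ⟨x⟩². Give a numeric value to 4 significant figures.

0.07042

Compute ⟨x⟩ and ⟨x²⟩ separately, then (Δx)² = ⟨x²⟩ − ⟨x⟩².
Gaussian moments: ∫x^(2j)·e^(−2βx²) dx = (2j−1)!!/(4β)^j · √(π/(2β)), odd powers integrate to 0; here √(π/(2β)) = 0.66519.
Normalization: ∫|χ|² dx = 0.66519.
⟨x⟩ = 0.0000 and ⟨x²⟩ = 0.070423.
(Δx)² = 0.070423 − (0.0000)² = 0.070423.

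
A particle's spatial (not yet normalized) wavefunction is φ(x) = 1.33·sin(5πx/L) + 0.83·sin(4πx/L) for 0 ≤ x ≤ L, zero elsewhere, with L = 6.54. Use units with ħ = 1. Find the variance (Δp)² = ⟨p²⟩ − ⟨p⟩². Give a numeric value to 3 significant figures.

Compute ⟨p⟩ and ⟨p²⟩ separately; (Δp)² = ⟨p²⟩ − ⟨p⟩².
d²/dx² sin(jπx/L) = −(jπ/L)²·sin(jπx/L); on 0 ≤ x ≤ L, ∫sin²(jπx/L) dx = L/2 and ∫sin(jπx/L)·sin(lπx/L) dx = 0 for j ≠ l, so only diagonal terms survive in ∫|φ|² and ∫φ·φ″; ∫φ·φ′ dx = [φ²/2] between the walls = 0.
Normalization: ∫|φ|² dx = 8.0370.
⟨p⟩ = 0.0000 and ⟨p²⟩ = 5.1867.
(Δp)² = 5.1867 − (0.0000)² = 5.1867.

5.19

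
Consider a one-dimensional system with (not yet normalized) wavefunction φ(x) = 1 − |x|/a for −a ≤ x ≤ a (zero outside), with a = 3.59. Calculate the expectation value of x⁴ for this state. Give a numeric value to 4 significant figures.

4.746

⟨x⁴⟩ = ∫ x⁴·|φ|² dx / ∫|φ|² dx (integrals over the domain).
φ is even, so ∫ over [−a, a] = 2∫₀ᵃ with φ = 1 − x/a there: ∫₀ᵃ (1 − x/a)² dx = a/3, ∫₀ᵃ x²(1 − x/a)² dx = a³/30, ∫₀ᵃ x⁴(1 − x/a)² dx = a⁵/105.
State is unnormalized: ∫|φ|² dx = 2.3933, and ∫φ*·x⁴·φ dx = 11.358, so ⟨x⁴⟩ = 11.358 / 2.3933.
⟨x⁴⟩ = 4.7458.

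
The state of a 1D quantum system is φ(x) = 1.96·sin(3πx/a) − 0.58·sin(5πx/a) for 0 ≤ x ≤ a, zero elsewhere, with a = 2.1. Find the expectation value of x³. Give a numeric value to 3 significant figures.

1.88

⟨x³⟩ = ∫ x³·|φ|² dx / ∫|φ|² dx (integrals over the domain).
On 0 ≤ x ≤ a (j ≠ l): ∫sin²(jπx/a) dx = a/2, ∫sin(jπx/a)·sin(lπx/a) dx = 0; diagonal moments ∫x·sin²(jπx/a) dx = a²/4, ∫x²·sin²(jπx/a) dx = a³·(1/6 − 1/(4j²π²)); cross terms ∫x·sin(jπx/a)·sin(lπx/a) dx = 0 for j + l even and −4jla²/(π²(j² − l²)²) for j + l odd, ∫x²·sin(jπx/a)·sin(lπx/a) dx = (−1)^(j+l)·4jla³/(π²(j² − l²)²); higher powers the same way via product-to-sum and parts.
State is unnormalized: ∫|φ|² dx = 4.3869, and ∫φ*·x³·φ dx = 8.2564, so ⟨x³⟩ = 8.2564 / 4.3869.
⟨x³⟩ = 1.8821.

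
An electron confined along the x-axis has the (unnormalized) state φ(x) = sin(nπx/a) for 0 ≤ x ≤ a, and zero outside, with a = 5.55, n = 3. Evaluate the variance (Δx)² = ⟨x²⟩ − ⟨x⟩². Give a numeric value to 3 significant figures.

Compute ⟨x⟩ and ⟨x²⟩ separately, then (Δx)² = ⟨x²⟩ − ⟨x⟩².
With sin²θ = (1 − cos2θ)/2 on 0 ≤ x ≤ a: ∫sin²(nπx/a) dx = a/2, ∫x·sin²(nπx/a) dx = a²/4, ∫x²·sin²(nπx/a) dx = a³·(1/6 − 1/(4n²π²)); higher powers xᵏ the same way, integrating xᵏ·cos(2nπx/a) by parts.
Normalization: ∫|φ|² dx = 2.7750.
⟨x⟩ = 2.7750 and ⟨x²⟩ = 10.094.
(Δx)² = 10.094 − (2.7750)² = 2.3935.

2.39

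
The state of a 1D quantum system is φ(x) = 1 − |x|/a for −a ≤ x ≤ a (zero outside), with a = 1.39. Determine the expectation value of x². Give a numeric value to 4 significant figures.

⟨x²⟩ = ∫ x²·|φ|² dx / ∫|φ|² dx (integrals over the domain).
φ is even, so ∫ over [−a, a] = 2∫₀ᵃ with φ = 1 − x/a there: ∫₀ᵃ (1 − x/a)² dx = a/3, ∫₀ᵃ x²(1 − x/a)² dx = a³/30, ∫₀ᵃ x⁴(1 − x/a)² dx = a⁵/105.
State is unnormalized: ∫|φ|² dx = 0.92667, and ∫φ*·x²·φ dx = 0.17904, so ⟨x²⟩ = 0.17904 / 0.92667.
⟨x²⟩ = 0.19321.

0.1932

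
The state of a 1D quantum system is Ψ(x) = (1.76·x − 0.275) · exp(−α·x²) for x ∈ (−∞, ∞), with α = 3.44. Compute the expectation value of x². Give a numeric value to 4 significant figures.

⟨x²⟩ = ∫ x²·|Ψ|² dx / ∫|Ψ|² dx (integrals over the domain).
Expand each integrand as polynomial × e^(−2αx²) and use ∫x^(2j)·e^(−2αx²) dx = (2j−1)!!/(4α)^j · √(π/(2α)), odd powers → 0; here √(π/(2α)) = 0.67574.
State is unnormalized: ∫|Ψ|² dx = 0.20322, and ∫Ψ*·x²·Ψ dx = 0.036880, so ⟨x²⟩ = 0.036880 / 0.20322.
⟨x²⟩ = 0.18147.

0.1815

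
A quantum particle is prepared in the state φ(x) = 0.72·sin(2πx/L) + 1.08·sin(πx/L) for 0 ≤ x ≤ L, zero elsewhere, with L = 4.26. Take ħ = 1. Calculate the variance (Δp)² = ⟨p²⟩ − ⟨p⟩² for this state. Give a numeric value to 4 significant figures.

Compute ⟨p⟩ and ⟨p²⟩ separately; (Δp)² = ⟨p²⟩ − ⟨p⟩².
d²/dx² sin(jπx/L) = −(jπ/L)²·sin(jπx/L); on 0 ≤ x ≤ L, ∫sin²(jπx/L) dx = L/2 and ∫sin(jπx/L)·sin(lπx/L) dx = 0 for j ≠ l, so only diagonal terms survive in ∫|φ|² and ∫φ·φ″; ∫φ·φ′ dx = [φ²/2] between the walls = 0.
Normalization: ∫|φ|² dx = 3.5886.
⟨p⟩ = 0.0000 and ⟨p²⟩ = 1.0459.
(Δp)² = 1.0459 − (0.0000)² = 1.0459.

1.046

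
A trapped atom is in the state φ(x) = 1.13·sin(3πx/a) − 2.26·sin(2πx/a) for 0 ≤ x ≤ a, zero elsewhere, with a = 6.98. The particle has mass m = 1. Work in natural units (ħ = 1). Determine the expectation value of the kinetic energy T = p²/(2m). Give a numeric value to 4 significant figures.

T = −(ħ²/2m) d²/dx², so ⟨T⟩ = −(ħ²/2m) ∫ φ*·φ'' dx / ∫|φ|² dx; with m = 1.
d²/dx² sin(jπx/a) = −(jπ/a)²·sin(jπx/a); on 0 ≤ x ≤ a, ∫sin²(jπx/a) dx = a/2 and ∫sin(jπx/a)·sin(lπx/a) dx = 0 for j ≠ l, so only diagonal terms survive in ∫|φ|² and ∫φ·φ″; ∫φ·φ′ dx = [φ²/2] between the walls = 0.
State is unnormalized: ∫|φ|² dx = 22.282, and ∫φ*·(−ħ²/2m · φ'') dx = 11.284, so ⟨T⟩ = 11.284 / 22.282.
⟨T⟩ = 0.50644.

0.5064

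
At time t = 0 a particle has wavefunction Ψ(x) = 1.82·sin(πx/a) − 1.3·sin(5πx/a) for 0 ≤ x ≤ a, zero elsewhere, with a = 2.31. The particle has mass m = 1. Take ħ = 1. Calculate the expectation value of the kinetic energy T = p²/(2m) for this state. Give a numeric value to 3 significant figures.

T = −(ħ²/2m) d²/dx², so ⟨T⟩ = −(ħ²/2m) ∫ Ψ*·Ψ'' dx / ∫|Ψ|² dx; with m = 1.
d²/dx² sin(jπx/a) = −(jπ/a)²·sin(jπx/a); on 0 ≤ x ≤ a, ∫sin²(jπx/a) dx = a/2 and ∫sin(jπx/a)·sin(lπx/a) dx = 0 for j ≠ l, so only diagonal terms survive in ∫|Ψ|² and ∫Ψ·Ψ″; ∫Ψ·Ψ′ dx = [Ψ²/2] between the walls = 0.
State is unnormalized: ∫|Ψ|² dx = 5.7778, and ∫Ψ*·(−ħ²/2m · Ψ'') dx = 48.667, so ⟨T⟩ = 48.667 / 5.7778.
⟨T⟩ = 8.4231.

8.42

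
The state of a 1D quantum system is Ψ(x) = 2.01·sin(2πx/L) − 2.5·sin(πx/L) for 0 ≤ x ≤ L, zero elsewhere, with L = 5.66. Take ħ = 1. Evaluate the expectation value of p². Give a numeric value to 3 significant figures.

p² Ψ = −ħ² d²Ψ/dx²; ⟨p²⟩ = −ħ² ∫ Ψ*·Ψ'' dx / ∫|Ψ|² dx.
d²/dx² sin(jπx/L) = −(jπ/L)²·sin(jπx/L); on 0 ≤ x ≤ L, ∫sin²(jπx/L) dx = L/2 and ∫sin(jπx/L)·sin(lπx/L) dx = 0 for j ≠ l, so only diagonal terms survive in ∫|Ψ|² and ∫Ψ·Ψ″; ∫Ψ·Ψ′ dx = [Ψ²/2] between the walls = 0.
State is unnormalized: ∫|Ψ|² dx = 29.121, and ∫Ψ*·(−ħ² Ψ'') dx = 19.539, so ⟨p²⟩ = 19.539 / 29.121.
⟨p²⟩ = 0.67096.

0.671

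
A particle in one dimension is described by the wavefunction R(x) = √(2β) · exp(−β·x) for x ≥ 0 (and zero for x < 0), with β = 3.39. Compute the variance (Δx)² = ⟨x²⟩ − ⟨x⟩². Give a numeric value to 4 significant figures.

Compute ⟨x⟩ and ⟨x²⟩ separately, then (Δx)² = ⟨x²⟩ − ⟨x⟩².
Every integrand reduces to terms xʲ·e^(−2βx) on [0, ∞); use ∫₀^∞ xʲ·e^(−2βx) dx = j!/(2β)^(j+1).
⟨x⟩ = 0.14749 and ⟨x²⟩ = 0.043508.
(Δx)² = 0.043508 − (0.14749)² = 0.021754.

0.02175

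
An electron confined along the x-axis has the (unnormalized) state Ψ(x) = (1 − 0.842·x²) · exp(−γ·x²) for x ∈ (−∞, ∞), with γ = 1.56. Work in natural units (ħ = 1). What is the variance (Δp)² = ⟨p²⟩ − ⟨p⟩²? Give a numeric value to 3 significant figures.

2.78

Compute ⟨p⟩ and ⟨p²⟩ separately; (Δp)² = ⟨p²⟩ − ⟨p⟩².
Expand each integrand as polynomial × e^(−2γx²) and use ∫x^(2j)·e^(−2γx²) dx = (2j−1)!!/(4γ)^j · √(π/(2γ)), odd powers → 0; here √(π/(2γ)) = 1.0035. Differentiate with the product rule, d/dx e^(−γx²) = −2γx·e^(−γx²).
Normalization: ∫|Ψ|² dx = 0.78746.
⟨p⟩ = 0.0000 and ⟨p²⟩ = 2.7777.
(Δp)² = 2.7777 − (0.0000)² = 2.7777.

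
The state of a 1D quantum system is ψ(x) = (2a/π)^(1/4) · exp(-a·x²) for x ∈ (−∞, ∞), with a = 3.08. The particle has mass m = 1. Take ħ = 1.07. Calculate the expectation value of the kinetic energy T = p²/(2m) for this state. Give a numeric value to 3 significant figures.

T = −(ħ²/2m) d²/dx², so ⟨T⟩ = −(ħ²/2m) ∫ ψ*·ψ'' dx; with m = 1.
Gaussian moments: ∫x^(2j)·e^(−2ax²) dx = (2j−1)!!/(4a)^j · √(π/(2a)), odd powers integrate to 0; here √(π/(2a)) = 0.71414. Derivatives: d/dx e^(−ax²) = −2ax·e^(−ax²), d²/dx² e^(−ax²) = (4a²x² − 2a)·e^(−ax²).
⟨T⟩ = 1.7631.

1.76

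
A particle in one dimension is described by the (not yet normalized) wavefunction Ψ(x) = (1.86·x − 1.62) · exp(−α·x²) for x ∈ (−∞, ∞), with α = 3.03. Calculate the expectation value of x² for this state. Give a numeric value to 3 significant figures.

0.0987

⟨x²⟩ = ∫ x²·|Ψ|² dx / ∫|Ψ|² dx (integrals over the domain).
Expand each integrand as polynomial × e^(−2αx²) and use ∫x^(2j)·e^(−2αx²) dx = (2j−1)!!/(4α)^j · √(π/(2α)), odd powers → 0; here √(π/(2α)) = 0.72001.
State is unnormalized: ∫|Ψ|² dx = 2.0951, and ∫Ψ*·x²·Ψ dx = 0.20678, so ⟨x²⟩ = 0.20678 / 2.0951.
⟨x²⟩ = 0.098696.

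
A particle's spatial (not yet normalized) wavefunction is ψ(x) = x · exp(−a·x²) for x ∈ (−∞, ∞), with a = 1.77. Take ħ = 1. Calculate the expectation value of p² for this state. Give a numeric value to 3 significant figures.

p² ψ = −ħ² d²ψ/dx²; ⟨p²⟩ = −ħ² ∫ ψ*·ψ'' dx / ∫|ψ|² dx.
Expand each integrand as polynomial × e^(−2ax²) and use ∫x^(2j)·e^(−2ax²) dx = (2j−1)!!/(4a)^j · √(π/(2a)), odd powers → 0; here √(π/(2a)) = 0.94205. Differentiate with the product rule, d/dx e^(−ax²) = −2ax·e^(−ax²).
State is unnormalized: ∫|ψ|² dx = 0.13306, and ∫ψ*·(−ħ² ψ'') dx = 0.70654, so ⟨p²⟩ = 0.70654 / 0.13306.
⟨p²⟩ = 5.3100.

5.31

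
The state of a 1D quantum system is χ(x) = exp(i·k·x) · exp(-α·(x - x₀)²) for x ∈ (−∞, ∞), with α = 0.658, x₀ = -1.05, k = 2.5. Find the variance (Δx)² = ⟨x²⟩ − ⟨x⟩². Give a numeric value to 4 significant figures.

Compute ⟨x⟩ and ⟨x²⟩ separately, then (Δx)² = ⟨x²⟩ − ⟨x⟩².
Gaussian moments (u = x − x₀): ∫u^(2j)·e^(−2αu²) du = (2j−1)!!/(4α)^j · √(π/(2α)), odd powers integrate to 0; here √(π/(2α)) = 1.5451.
Normalization: ∫|χ|² dx = 1.5451.
⟨x⟩ = -1.0500 and ⟨x²⟩ = 1.4824.
(Δx)² = 1.4824 − (-1.0500)² = 0.37994.

0.3799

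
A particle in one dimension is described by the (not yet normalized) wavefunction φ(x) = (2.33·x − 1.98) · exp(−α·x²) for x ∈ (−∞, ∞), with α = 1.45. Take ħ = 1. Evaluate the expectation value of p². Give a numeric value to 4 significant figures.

2.009

p² φ = −ħ² d²φ/dx²; ⟨p²⟩ = −ħ² ∫ φ*·φ'' dx / ∫|φ|² dx.
Expand each integrand as polynomial × e^(−2αx²) and use ∫x^(2j)·e^(−2αx²) dx = (2j−1)!!/(4α)^j · √(π/(2α)), odd powers → 0; here √(π/(2α)) = 1.0408. Differentiate with the product rule, d/dx e^(−αx²) = −2αx·e^(−αx²).
State is unnormalized: ∫|φ|² dx = 5.0547, and ∫φ*·(−ħ² φ'') dx = 10.155, so ⟨p²⟩ = 10.155 / 5.0547.
⟨p²⟩ = 2.0089.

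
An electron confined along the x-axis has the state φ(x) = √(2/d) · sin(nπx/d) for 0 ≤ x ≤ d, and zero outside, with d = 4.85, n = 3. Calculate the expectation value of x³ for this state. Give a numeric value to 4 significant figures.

27.56

⟨x³⟩ = ∫ x³·|φ|² dx (integrals over the domain).
With sin²θ = (1 − cos2θ)/2 on 0 ≤ x ≤ d: ∫sin²(nπx/d) dx = d/2, ∫x·sin²(nπx/d) dx = d²/4, ∫x²·sin²(nπx/d) dx = d³·(1/6 − 1/(4n²π²)); higher powers xᵏ the same way, integrating xᵏ·cos(2nπx/d) by parts.
⟨x³⟩ = 27.558.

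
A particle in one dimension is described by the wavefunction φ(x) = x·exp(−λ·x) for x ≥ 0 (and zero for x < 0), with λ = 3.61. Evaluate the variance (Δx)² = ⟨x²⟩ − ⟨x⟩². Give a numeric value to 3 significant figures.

Compute ⟨x⟩ and ⟨x²⟩ separately, then (Δx)² = ⟨x²⟩ − ⟨x⟩².
Every integrand reduces to terms xʲ·e^(−2λx) on [0, ∞); use ∫₀^∞ xʲ·e^(−2λx) dx = j!/(2λ)^(j+1).
Normalization: ∫|φ|² dx = 0.0053140.
⟨x⟩ = 0.41551 and ⟨x²⟩ = 0.23020.
(Δx)² = 0.23020 − (0.41551)² = 0.057550.

0.0576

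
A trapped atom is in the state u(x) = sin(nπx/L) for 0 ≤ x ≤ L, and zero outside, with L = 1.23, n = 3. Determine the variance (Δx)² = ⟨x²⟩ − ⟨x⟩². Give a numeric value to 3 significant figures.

0.118

Compute ⟨x⟩ and ⟨x²⟩ separately, then (Δx)² = ⟨x²⟩ − ⟨x⟩².
With sin²θ = (1 − cos2θ)/2 on 0 ≤ x ≤ L: ∫sin²(nπx/L) dx = L/2, ∫x·sin²(nπx/L) dx = L²/4, ∫x²·sin²(nπx/L) dx = L³·(1/6 − 1/(4n²π²)); higher powers xᵏ the same way, integrating xᵏ·cos(2nπx/L) by parts.
Normalization: ∫|u|² dx = 0.61500.
⟨x⟩ = 0.61500 and ⟨x²⟩ = 0.49578.
(Δx)² = 0.49578 − (0.61500)² = 0.11756.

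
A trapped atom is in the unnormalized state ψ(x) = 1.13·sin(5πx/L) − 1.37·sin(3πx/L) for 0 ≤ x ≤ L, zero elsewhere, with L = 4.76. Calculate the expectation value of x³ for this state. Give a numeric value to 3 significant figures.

⟨x³⟩ = ∫ x³·|ψ|² dx / ∫|ψ|² dx (integrals over the domain).
On 0 ≤ x ≤ L (j ≠ l): ∫sin²(jπx/L) dx = L/2, ∫sin(jπx/L)·sin(lπx/L) dx = 0; diagonal moments ∫x·sin²(jπx/L) dx = L²/4, ∫x²·sin²(jπx/L) dx = L³·(1/6 − 1/(4j²π²)); cross terms ∫x·sin(jπx/L)·sin(lπx/L) dx = 0 for j + l even and −4jlL²/(π²(j² − l²)²) for j + l odd, ∫x²·sin(jπx/L)·sin(lπx/L) dx = (−1)^(j+l)·4jlL³/(π²(j² − l²)²); higher powers the same way via product-to-sum and parts.
State is unnormalized: ∫|ψ|² dx = 7.5060, and ∫ψ*·x³·ψ dx = 140.70, so ⟨x³⟩ = 140.70 / 7.5060.
⟨x³⟩ = 18.745.

18.7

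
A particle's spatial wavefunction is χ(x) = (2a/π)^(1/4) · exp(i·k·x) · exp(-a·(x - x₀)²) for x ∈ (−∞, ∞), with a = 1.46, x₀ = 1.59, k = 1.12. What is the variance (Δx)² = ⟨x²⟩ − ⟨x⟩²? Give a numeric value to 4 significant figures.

Compute ⟨x⟩ and ⟨x²⟩ separately, then (Δx)² = ⟨x²⟩ − ⟨x⟩².
Gaussian moments (u = x − x₀): ∫u^(2j)·e^(−2au²) du = (2j−1)!!/(4a)^j · √(π/(2a)), odd powers integrate to 0; here √(π/(2a)) = 1.0373.
⟨x⟩ = 1.5900 and ⟨x²⟩ = 2.6993.
(Δx)² = 2.6993 − (1.5900)² = 0.17123.

0.1712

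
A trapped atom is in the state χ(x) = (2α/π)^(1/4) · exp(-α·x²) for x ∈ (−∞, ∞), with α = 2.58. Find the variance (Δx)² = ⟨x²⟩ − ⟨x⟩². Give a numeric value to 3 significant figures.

0.0969

Compute ⟨x⟩ and ⟨x²⟩ separately, then (Δx)² = ⟨x²⟩ − ⟨x⟩².
Gaussian moments: ∫x^(2j)·e^(−2αx²) dx = (2j−1)!!/(4α)^j · √(π/(2α)), odd powers integrate to 0; here √(π/(2α)) = 0.78028.
⟨x⟩ = 0.0000 and ⟨x²⟩ = 0.096899.
(Δx)² = 0.096899 − (0.0000)² = 0.096899.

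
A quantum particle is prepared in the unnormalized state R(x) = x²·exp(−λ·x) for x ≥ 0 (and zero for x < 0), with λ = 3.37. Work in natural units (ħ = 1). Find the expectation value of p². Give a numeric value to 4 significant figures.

p² R = −ħ² d²R/dx²; ⟨p²⟩ = −ħ² ∫ R*·R'' dx / ∫|R|² dx.
Differentiate x²·exp(−λ·x) with the product rule; every integrand then reduces to terms xʲ·e^(−2λx) on [0, ∞), with ∫₀^∞ xʲ·e^(−2λx) dx = j!/(2λ)^(j+1).
State is unnormalized: ∫|R|² dx = 0.0017255, and ∫R*·(−ħ² R'') dx = 0.0065321, so ⟨p²⟩ = 0.0065321 / 0.0017255.
⟨p²⟩ = 3.7856.

3.786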